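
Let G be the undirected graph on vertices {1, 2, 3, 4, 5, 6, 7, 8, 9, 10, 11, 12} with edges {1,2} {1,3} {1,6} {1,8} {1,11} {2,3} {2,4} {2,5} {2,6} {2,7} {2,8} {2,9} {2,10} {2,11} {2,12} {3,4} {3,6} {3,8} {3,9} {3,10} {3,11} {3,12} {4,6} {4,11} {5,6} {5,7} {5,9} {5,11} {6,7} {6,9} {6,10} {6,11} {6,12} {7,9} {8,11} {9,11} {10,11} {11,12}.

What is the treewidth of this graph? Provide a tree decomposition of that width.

The largest bag has 5 vertices, giving width 4; this decomposition certifies tw(G) ≤ 4. For the lower bound, the 5 vertices {1, 2, 3, 8, 11} are pairwise adjacent, and any tree decomposition puts a clique entirely inside one bag — forcing width ≥ 4. The upper and lower bounds meet at 4, so that is the treewidth.

Treewidth 4.
Bags: B1 = {1, 2, 3, 6, 11}  B2 = {1, 2, 3, 8, 11}  B3 = {2, 3, 6, 9, 11}  B4 = {2, 5, 6, 9, 11}  B5 = {2, 3, 6, 11, 12}  B6 = {2, 3, 4, 6, 11}  B7 = {2, 5, 6, 7, 9}  B8 = {2, 3, 6, 10, 11}
Tree: B1–B2, B1–B3, B3–B4, B3–B5, B3–B6, B4–B7, B3–B8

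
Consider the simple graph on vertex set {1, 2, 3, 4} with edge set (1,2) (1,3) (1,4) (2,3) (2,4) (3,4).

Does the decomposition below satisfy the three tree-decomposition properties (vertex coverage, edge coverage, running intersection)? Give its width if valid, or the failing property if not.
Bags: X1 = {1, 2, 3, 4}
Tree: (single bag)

Yes; width 3.

Every vertex of G appears in some bag (union = {1, 2, 3, 4}); every edge is covered by a bag; and for each vertex v the set of bags containing v is connected in the bag tree. The decomposition is therefore valid. The largest bag has 4 vertices, so the width is 3.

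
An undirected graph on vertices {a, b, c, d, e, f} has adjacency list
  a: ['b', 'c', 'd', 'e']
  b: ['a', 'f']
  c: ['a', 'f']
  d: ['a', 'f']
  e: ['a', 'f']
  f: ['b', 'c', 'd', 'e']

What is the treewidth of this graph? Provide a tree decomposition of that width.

The largest bag has 3 vertices, giving width 2; this decomposition certifies tw(G) ≤ 2. The edges c–f–b–a–c form a cycle, so G is not a tree and its treewidth is at least 2. The upper and lower bounds meet at 2, so that is the treewidth.

Treewidth 2.
One optimal decomposition is:
Bags: B1 = {a, c, f}  B2 = {a, b, f}  B3 = {a, e, f}  B4 = {a, d, f}
Tree: B1–B2, B2–B3, B3–B4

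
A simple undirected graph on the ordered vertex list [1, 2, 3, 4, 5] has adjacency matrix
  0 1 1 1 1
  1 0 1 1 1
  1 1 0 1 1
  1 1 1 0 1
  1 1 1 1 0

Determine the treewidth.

A width-4 tree decomposition is:
Bags: B1 = {1, 2, 3, 4, 5}
Tree: (single bag)
A single bag containing all 5 vertices is trivially a valid decomposition of width 4. On the other hand G contains the 5-clique {1, 2, 3, 4, 5}. A clique must lie in a single bag of any decomposition, so no decomposition can have width below 4. Combining the bounds, tw(G) = 4.

4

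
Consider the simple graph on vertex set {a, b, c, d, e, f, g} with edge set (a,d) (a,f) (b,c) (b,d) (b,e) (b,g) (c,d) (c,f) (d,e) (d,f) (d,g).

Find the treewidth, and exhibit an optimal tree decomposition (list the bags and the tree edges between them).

Every bag has size at most 3, so the width is 3 − 1 = 2 and tw(G) ≤ 2. For the lower bound, the 3 vertices {a, d, f} are pairwise adjacent, and any tree decomposition puts a clique entirely inside one bag — forcing width ≥ 2. Combining the bounds, tw(G) = 2.

Treewidth 2.
One such decomposition:
Bags: B1 = {b, d, e}  B2 = {b, c, d}  B3 = {c, d, f}  B4 = {b, d, g}  B5 = {a, d, f}
Tree: B1–B2, B2–B3, B2–B4, B3–B5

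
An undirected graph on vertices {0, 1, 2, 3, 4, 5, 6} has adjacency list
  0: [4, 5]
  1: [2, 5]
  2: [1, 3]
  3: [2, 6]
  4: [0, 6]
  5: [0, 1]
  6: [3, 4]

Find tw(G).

A width-2 tree decomposition is:
Bags: B1 = {3, 4, 6}  B2 = {2, 3, 4}  B3 = {1, 2, 4}  B4 = {1, 4, 5}  B5 = {0, 4, 5}
Tree: B1–B2, B2–B3, B3–B4, B4–B5
Each bag holds 3 vertices, so the decomposition has width 2, which upper-bounds the treewidth. For the lower bound, G contains the cycle 4–6–3–2–1–5–0–4, so G is not a forest; only forests have treewidth ≤ 1, hence tw(G) ≥ 2. Hence tw(G) = 2 exactly.

2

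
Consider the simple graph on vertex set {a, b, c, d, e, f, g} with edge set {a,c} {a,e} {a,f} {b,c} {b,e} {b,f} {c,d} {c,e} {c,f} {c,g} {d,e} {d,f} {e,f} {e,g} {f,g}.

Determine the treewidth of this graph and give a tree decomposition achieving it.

Every bag has size at most 4, so the width is 4 − 1 = 3 and tw(G) ≤ 3. For the lower bound, the 4 vertices {c, d, e, f} are pairwise adjacent, and any tree decomposition puts a clique entirely inside one bag — forcing width ≥ 3. Therefore the treewidth is 3.

Treewidth 3.
One such decomposition:
Bags: B1 = {a, c, e, f}  B2 = {c, e, f, g}  B3 = {c, d, e, f}  B4 = {b, c, e, f}
Tree: B1–B2, B2–B3, B1–B4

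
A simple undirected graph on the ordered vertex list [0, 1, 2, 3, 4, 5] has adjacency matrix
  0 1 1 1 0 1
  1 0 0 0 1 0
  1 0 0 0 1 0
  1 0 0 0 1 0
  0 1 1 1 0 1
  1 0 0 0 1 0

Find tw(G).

A width-2 tree decomposition is:
Bags: B1 = {0, 1, 4}  B2 = {0, 4, 5}  B3 = {0, 3, 4}  B4 = {0, 2, 4}
Tree: B1–B2, B2–B3, B3–B4
The largest bag has 3 vertices, giving width 2; this decomposition certifies tw(G) ≤ 2. The edges 0–1–4–5–0 form a cycle, so G is not a tree and its treewidth is at least 2. Therefore the treewidth is 2.

2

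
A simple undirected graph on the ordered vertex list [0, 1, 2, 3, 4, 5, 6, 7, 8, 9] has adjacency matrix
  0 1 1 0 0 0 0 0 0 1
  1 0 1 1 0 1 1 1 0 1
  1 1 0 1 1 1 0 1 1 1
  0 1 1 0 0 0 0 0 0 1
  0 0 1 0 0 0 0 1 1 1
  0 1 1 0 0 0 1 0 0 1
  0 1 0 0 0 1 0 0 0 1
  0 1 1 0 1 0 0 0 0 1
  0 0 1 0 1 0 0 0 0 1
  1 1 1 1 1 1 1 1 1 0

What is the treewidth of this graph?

A width-3 tree decomposition is:
Bags: B1 = {1, 2, 3, 9}  B2 = {1, 2, 5, 9}  B3 = {1, 5, 6, 9}  B4 = {1, 2, 7, 9}  B5 = {2, 4, 7, 9}  B6 = {2, 4, 8, 9}  B7 = {0, 1, 2, 9}
Tree: B1–B2, B2–B3, B2–B4, B4–B5, B5–B6, B4–B7
Each bag holds 4 vertices, so the decomposition has width 3, which upper-bounds the treewidth. On the other hand G contains the 4-clique {2, 4, 8, 9}. A clique must lie in a single bag of any decomposition, so no decomposition can have width below 3. Hence tw(G) = 3 exactly.

3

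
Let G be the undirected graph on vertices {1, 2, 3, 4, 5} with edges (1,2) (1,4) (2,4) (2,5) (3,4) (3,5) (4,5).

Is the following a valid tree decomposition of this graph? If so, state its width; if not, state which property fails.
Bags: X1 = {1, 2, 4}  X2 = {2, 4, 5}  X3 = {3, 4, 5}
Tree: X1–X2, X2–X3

Yes; width 2.

Vertex coverage: the bags together contain {1, 2, 3, 4, 5}, the full vertex set. Edge coverage: each edge of G has both endpoints in at least one bag. Running intersection: for every vertex, the bags containing it form a connected subtree. All three properties hold, so this is a valid tree decomposition of width max|bag| − 1 = 2, and hence tw(G) ≤ 2.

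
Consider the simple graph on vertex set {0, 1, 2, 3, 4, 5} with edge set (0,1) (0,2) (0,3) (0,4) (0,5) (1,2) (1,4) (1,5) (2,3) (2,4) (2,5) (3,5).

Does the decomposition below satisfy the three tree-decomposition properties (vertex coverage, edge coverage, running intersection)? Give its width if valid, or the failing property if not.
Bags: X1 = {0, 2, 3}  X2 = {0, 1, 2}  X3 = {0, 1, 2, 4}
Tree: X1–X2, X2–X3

A tree decomposition must satisfy three properties: every vertex lies in some bag; for every edge, both endpoints lie together in some bag; and for every vertex, the bags containing it form a connected subtree. Here vertex 5 appears in no bag, so the decomposition is invalid.

No — vertex 5 appears in no bag.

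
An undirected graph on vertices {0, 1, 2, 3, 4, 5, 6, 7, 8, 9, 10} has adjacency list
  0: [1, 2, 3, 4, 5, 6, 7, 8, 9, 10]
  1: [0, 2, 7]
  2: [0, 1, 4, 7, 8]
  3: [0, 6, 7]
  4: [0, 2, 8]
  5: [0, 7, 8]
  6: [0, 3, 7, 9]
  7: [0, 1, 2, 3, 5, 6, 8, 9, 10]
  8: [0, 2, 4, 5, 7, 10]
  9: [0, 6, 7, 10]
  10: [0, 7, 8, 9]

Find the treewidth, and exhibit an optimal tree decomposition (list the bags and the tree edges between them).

The largest bag has 4 vertices, giving width 3; this decomposition certifies tw(G) ≤ 3. For the lower bound, the 4 vertices {0, 2, 4, 8} are pairwise adjacent, and any tree decomposition puts a clique entirely inside one bag — forcing width ≥ 3. Hence tw(G) = 3 exactly.

Treewidth 3.
Bags: B1 = {0, 7, 9, 10}  B2 = {0, 6, 7, 9}  B3 = {0, 3, 6, 7}  B4 = {0, 7, 8, 10}  B5 = {0, 2, 7, 8}  B6 = {0, 2, 4, 8}  B7 = {0, 1, 2, 7}  B8 = {0, 5, 7, 8}
Tree: B1–B2, B2–B3, B1–B4, B4–B5, B5–B6, B5–B7, B4–B8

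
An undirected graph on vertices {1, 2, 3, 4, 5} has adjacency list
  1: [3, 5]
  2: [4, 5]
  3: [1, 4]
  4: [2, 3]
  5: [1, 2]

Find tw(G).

A width-2 tree decomposition is:
Bags: B1 = {2, 3, 4}  B2 = {1, 2, 3}  B3 = {1, 2, 5}
Tree: B1–B2, B2–B3
The largest bag has 3 vertices, giving width 2; this decomposition certifies tw(G) ≤ 2. For the lower bound, G contains the cycle 2–4–3–1–5–2, so G is not a forest; only forests have treewidth ≤ 1, hence tw(G) ≥ 2. Therefore the treewidth is 2.

2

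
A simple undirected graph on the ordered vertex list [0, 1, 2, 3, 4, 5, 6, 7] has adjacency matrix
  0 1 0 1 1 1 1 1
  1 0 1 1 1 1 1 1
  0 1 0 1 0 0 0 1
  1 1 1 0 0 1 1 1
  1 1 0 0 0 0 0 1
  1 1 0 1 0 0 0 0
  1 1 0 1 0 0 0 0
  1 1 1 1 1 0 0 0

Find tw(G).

3

A width-3 tree decomposition is:
Bags: B1 = {0, 1, 3, 7}  B2 = {0, 1, 3, 5}  B3 = {0, 1, 3, 6}  B4 = {1, 2, 3, 7}  B5 = {0, 1, 4, 7}
Tree: B1–B2, B1–B3, B1–B4, B1–B5
Every bag has size at most 4, so the width is 4 − 1 = 3 and tw(G) ≤ 3. For the lower bound, the 4 vertices {0, 1, 3, 5} are pairwise adjacent, and any tree decomposition puts a clique entirely inside one bag — forcing width ≥ 3. Combining the bounds, tw(G) = 3.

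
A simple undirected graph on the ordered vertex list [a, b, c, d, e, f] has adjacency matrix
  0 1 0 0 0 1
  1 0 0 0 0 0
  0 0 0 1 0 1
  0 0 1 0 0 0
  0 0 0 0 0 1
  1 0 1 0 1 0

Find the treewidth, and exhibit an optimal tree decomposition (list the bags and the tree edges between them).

Treewidth 1.
One such decomposition:
Bags: B1 = {a, b}  B2 = {a, f}  B3 = {e, f}  B4 = {c, f}  B5 = {c, d}
Tree: B1–B2, B2–B3, B2–B4, B4–B5

The largest bag has 2 vertices, giving width 1; this decomposition certifies tw(G) ≤ 1. Since G has at least one edge (e.g. a–b), it is not an edgeless graph, so tw(G) ≥ 1. Therefore the treewidth is 1.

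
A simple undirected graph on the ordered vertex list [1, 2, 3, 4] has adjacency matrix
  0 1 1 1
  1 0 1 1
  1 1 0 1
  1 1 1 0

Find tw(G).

3

A width-3 tree decomposition is:
Bags: B1 = {1, 2, 3, 4}
Tree: (single bag)
With just one bag of size 4, the width is 4 − 1 = 3, so tw(G) ≤ 3. On the other hand G contains the 4-clique {1, 2, 3, 4}. A clique must lie in a single bag of any decomposition, so no decomposition can have width below 3. Therefore the treewidth is 3.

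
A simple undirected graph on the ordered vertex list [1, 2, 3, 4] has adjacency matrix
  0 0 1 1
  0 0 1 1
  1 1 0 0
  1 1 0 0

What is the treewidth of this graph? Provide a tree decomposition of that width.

Treewidth 2.
One such decomposition:
Bags: B1 = {1, 2, 4}  B2 = {1, 2, 3}
Tree: B1–B2

Each bag holds 3 vertices, so the decomposition has width 2, which upper-bounds the treewidth. Since 2–4–1–3–2 is a cycle in G, G is not acyclic. Forests are exactly the graphs of treewidth ≤ 1, so tw(G) ≥ 2. The upper and lower bounds meet at 2, so that is the treewidth.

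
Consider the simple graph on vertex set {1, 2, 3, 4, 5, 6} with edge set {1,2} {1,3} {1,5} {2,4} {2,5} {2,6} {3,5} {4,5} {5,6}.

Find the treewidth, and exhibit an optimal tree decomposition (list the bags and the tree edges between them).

Treewidth 2.
One optimal decomposition is:
Bags: B1 = {1, 3, 5}  B2 = {1, 2, 5}  B3 = {2, 5, 6}  B4 = {2, 4, 5}
Tree: B1–B2, B2–B3, B2–B4

Each bag holds 3 vertices, so the decomposition has width 2, which upper-bounds the treewidth. On the other hand G contains the 3-clique {1, 2, 5}. A clique must lie in a single bag of any decomposition, so no decomposition can have width below 2. Hence tw(G) = 2 exactly.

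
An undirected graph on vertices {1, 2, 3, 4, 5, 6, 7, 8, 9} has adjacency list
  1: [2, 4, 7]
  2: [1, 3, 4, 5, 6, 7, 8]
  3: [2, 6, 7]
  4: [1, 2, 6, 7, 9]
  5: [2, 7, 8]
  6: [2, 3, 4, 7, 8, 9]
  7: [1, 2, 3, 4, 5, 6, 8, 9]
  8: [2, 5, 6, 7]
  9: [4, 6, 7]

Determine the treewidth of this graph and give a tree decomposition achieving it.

Treewidth 3.
Bags: B1 = {2, 4, 6, 7}  B2 = {2, 6, 7, 8}  B3 = {2, 3, 6, 7}  B4 = {1, 2, 4, 7}  B5 = {4, 6, 7, 9}  B6 = {2, 5, 7, 8}
Tree: B1–B2, B1–B3, B1–B4, B1–B5, B2–B6

The largest bag has 4 vertices, giving width 3; this decomposition certifies tw(G) ≤ 3. On the other hand G contains the 4-clique {4, 6, 7, 9}. A clique must lie in a single bag of any decomposition, so no decomposition can have width below 3. Therefore the treewidth is 3.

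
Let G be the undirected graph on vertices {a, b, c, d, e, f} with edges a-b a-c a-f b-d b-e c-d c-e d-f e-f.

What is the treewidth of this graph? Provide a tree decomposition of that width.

The largest bag has 4 vertices, giving width 3; this decomposition certifies tw(G) ≤ 3. For the lower bound: the 4 vertex sets {a,f}, {c,e}, {b}, {d} are disjoint, each induces a connected subgraph, and every pair is joined by at least one edge of G. Contracting each set to a single vertex therefore yields K_{4} as a minor, and since treewidth is minor-monotone, tw(G) ≥ tw(K_{4}) = 3. Hence tw(G) = 3 exactly.

Treewidth 3.
One optimal decomposition is:
Bags: B1 = {a, b, c, f}  B2 = {b, c, e, f}  B3 = {b, c, d, f}
Tree: B1–B2, B2–B3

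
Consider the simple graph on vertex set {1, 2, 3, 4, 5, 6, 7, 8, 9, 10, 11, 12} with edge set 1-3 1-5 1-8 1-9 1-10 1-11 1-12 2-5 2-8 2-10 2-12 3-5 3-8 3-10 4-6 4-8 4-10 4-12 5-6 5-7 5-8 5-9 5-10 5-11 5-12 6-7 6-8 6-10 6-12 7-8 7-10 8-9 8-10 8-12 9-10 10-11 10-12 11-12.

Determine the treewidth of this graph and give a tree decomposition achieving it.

The largest bag has 5 vertices, giving width 4; this decomposition certifies tw(G) ≤ 4. Conversely, {4, 6, 8, 10, 12} is a clique of size 5, and the vertices of any clique must share a bag in every tree decomposition; so some bag has ≥ 5 vertices and tw(G) ≥ 4. The upper and lower bounds meet at 4, so that is the treewidth.

Treewidth 4.
Bags: B1 = {5, 6, 8, 10, 12}  B2 = {1, 5, 8, 10, 12}  B3 = {1, 5, 8, 9, 10}  B4 = {1, 3, 5, 8, 10}  B5 = {2, 5, 8, 10, 12}  B6 = {1, 5, 10, 11, 12}  B7 = {5, 6, 7, 8, 10}  B8 = {4, 6, 8, 10, 12}
Tree: B1–B2, B2–B3, B2–B4, B2–B5, B2–B6, B1–B7, B1–B8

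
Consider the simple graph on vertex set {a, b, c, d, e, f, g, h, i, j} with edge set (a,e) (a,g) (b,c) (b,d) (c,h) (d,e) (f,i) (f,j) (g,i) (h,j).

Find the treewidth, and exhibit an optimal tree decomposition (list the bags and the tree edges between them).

Treewidth 2.
Bags: B1 = {f, i, j}  B2 = {g, i, j}  B3 = {a, g, j}  B4 = {a, e, j}  B5 = {d, e, j}  B6 = {b, d, j}  B7 = {b, c, j}  B8 = {c, h, j}
Tree: B1–B2, B2–B3, B3–B4, B4–B5, B5–B6, B6–B7, B7–B8

Each bag holds 3 vertices, so the decomposition has width 2, which upper-bounds the treewidth. The edges j–f–i–g–a–e–d–b–c–h–j form a cycle, so G is not a tree and its treewidth is at least 2. The upper and lower bounds meet at 2, so that is the treewidth.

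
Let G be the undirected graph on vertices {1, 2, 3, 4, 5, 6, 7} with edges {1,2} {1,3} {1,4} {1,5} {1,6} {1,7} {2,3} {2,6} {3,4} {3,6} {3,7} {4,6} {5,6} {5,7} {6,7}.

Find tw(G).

A width-3 tree decomposition is:
Bags: B1 = {1, 3, 6, 7}  B2 = {1, 5, 6, 7}  B3 = {1, 3, 4, 6}  B4 = {1, 2, 3, 6}
Tree: B1–B2, B1–B3, B3–B4
Every bag has size at most 4, so the width is 4 − 1 = 3 and tw(G) ≤ 3. On the other hand G contains the 4-clique {1, 2, 3, 6}. A clique must lie in a single bag of any decomposition, so no decomposition can have width below 3. Hence tw(G) = 3 exactly.

3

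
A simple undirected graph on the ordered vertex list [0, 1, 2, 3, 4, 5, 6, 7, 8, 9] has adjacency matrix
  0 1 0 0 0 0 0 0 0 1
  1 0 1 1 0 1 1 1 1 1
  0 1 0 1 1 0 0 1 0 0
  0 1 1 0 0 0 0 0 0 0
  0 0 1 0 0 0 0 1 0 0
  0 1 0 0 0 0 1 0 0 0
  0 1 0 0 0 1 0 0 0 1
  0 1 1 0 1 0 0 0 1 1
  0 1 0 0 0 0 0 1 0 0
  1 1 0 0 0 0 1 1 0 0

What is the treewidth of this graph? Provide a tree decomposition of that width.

The largest bag has 3 vertices, giving width 2; this decomposition certifies tw(G) ≤ 2. For the lower bound, the 3 vertices {0, 1, 9} are pairwise adjacent, and any tree decomposition puts a clique entirely inside one bag — forcing width ≥ 2. Therefore the treewidth is 2.

Treewidth 2.
One optimal decomposition is:
Bags: B1 = {1, 5, 6}  B2 = {1, 6, 9}  B3 = {1, 7, 9}  B4 = {1, 2, 7}  B5 = {1, 2, 3}  B6 = {1, 7, 8}  B7 = {2, 4, 7}  B8 = {0, 1, 9}
Tree: B1–B2, B2–B3, B3–B4, B4–B5, B3–B6, B4–B7, B3–B8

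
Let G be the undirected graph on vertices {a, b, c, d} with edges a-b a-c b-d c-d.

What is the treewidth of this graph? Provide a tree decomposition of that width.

Each bag holds 3 vertices, so the decomposition has width 2, which upper-bounds the treewidth. For the lower bound, G contains the cycle b–d–c–a–b, so G is not a forest; only forests have treewidth ≤ 1, hence tw(G) ≥ 2. The upper and lower bounds meet at 2, so that is the treewidth.

Treewidth 2.
One such decomposition:
Bags: B1 = {b, c, d}  B2 = {a, b, c}
Tree: B1–B2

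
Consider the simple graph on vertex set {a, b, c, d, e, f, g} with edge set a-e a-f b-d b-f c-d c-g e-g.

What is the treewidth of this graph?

A width-2 tree decomposition is:
Bags: B1 = {c, d, g}  B2 = {d, e, g}  B3 = {a, d, e}  B4 = {a, d, f}  B5 = {b, d, f}
Tree: B1–B2, B2–B3, B3–B4, B4–B5
Each bag holds 3 vertices, so the decomposition has width 2, which upper-bounds the treewidth. For the lower bound, G contains the cycle d–c–g–e–a–f–b–d, so G is not a forest; only forests have treewidth ≤ 1, hence tw(G) ≥ 2. Hence tw(G) = 2 exactly.

2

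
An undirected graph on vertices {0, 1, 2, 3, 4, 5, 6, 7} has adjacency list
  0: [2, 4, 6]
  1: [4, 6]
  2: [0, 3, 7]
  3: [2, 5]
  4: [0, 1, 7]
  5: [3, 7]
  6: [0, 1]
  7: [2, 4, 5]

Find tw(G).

A width-2 tree decomposition is:
Bags: B1 = {2, 3, 5}  B2 = {2, 5, 7}  B3 = {0, 2, 7}  B4 = {0, 4, 7}  B5 = {0, 4, 6}  B6 = {1, 4, 6}
Tree: B1–B2, B2–B3, B3–B4, B4–B5, B5–B6
Every bag has size at most 3, so the width is 3 − 1 = 2 and tw(G) ≤ 2. The edges 3–5–7–2–3 form a cycle, so G is not a tree and its treewidth is at least 2. Hence tw(G) = 2 exactly.

2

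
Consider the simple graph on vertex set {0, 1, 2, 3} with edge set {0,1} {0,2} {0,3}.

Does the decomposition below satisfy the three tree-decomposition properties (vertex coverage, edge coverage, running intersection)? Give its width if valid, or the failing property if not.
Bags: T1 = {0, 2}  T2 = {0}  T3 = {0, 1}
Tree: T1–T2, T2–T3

A tree decomposition must satisfy three properties: every vertex lies in some bag; for every edge, both endpoints lie together in some bag; and for every vertex, the bags containing it form a connected subtree. Here vertex 3 appears in no bag, so the decomposition is invalid.

No — vertex 3 appears in no bag.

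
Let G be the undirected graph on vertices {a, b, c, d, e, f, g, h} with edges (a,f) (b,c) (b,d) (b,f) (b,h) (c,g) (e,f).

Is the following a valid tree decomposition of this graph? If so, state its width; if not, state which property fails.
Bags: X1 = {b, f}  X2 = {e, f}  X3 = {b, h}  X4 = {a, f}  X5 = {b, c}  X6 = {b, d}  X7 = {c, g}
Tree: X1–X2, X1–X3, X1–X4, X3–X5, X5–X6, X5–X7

Yes; width 1.

Checking the three conditions: (i) the bags cover all of {a, b, c, d, e, f, g, h}; (ii) for each edge, some bag contains both endpoints; (iii) the bags containing any fixed vertex form a subtree. All hold, so the decomposition is valid with width 2 − 1 = 1.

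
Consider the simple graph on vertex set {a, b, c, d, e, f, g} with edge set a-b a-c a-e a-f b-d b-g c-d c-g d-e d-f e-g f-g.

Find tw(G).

A width-3 tree decomposition is:
Bags: B1 = {a, b, d, g}  B2 = {a, c, d, g}  B3 = {a, d, e, g}  B4 = {a, d, f, g}
Tree: B1–B2, B2–B3, B3–B4
Each bag holds 4 vertices, so the decomposition has width 3, which upper-bounds the treewidth. For the lower bound: the 4 vertex sets {b,d}, {c,g}, {a}, {e} are disjoint, each induces a connected subgraph, and every pair is joined by at least one edge of G. Contracting each set to a single vertex therefore yields K_{4} as a minor, and since treewidth is minor-monotone, tw(G) ≥ tw(K_{4}) = 3. Combining the bounds, tw(G) = 3.

3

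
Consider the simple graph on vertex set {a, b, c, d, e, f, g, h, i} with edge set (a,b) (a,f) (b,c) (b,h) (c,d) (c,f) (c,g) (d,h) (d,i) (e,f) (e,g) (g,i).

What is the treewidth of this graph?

3

A width-3 tree decomposition is:
Bags: B1 = {a, b, f, h}  B2 = {b, c, f, h}  B3 = {c, d, f, h}  B4 = {c, d, e, f}  B5 = {c, d, e, g}  B6 = {d, e, g, i}
Tree: B1–B2, B2–B3, B3–B4, B4–B5, B5–B6
Each bag holds 4 vertices, so the decomposition has width 3, which upper-bounds the treewidth. For the lower bound: the 4 vertex sets {a,b,h}, {f}, {c}, {d,e,g,i} are disjoint, each induces a connected subgraph, and every pair is joined by at least one edge of G. Contracting each set to a single vertex therefore yields K_{4} as a minor, and since treewidth is minor-monotone, tw(G) ≥ tw(K_{4}) = 3. The upper and lower bounds meet at 3, so that is the treewidth.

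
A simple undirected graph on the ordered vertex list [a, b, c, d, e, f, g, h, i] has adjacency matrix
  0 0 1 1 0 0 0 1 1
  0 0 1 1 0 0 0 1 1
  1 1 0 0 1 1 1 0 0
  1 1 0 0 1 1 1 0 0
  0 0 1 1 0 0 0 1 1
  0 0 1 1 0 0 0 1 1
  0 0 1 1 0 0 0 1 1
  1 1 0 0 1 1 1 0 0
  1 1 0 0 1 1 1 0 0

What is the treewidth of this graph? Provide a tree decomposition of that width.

Every bag has size at most 5, so the width is 5 − 1 = 4 and tw(G) ≤ 4. For the lower bound: the 5 vertex sets {a,h}, {c,f}, {d,g}, {i}, {b} are disjoint, each induces a connected subgraph, and every pair is joined by at least one edge of G. Contracting each set to a single vertex therefore yields K_{5} as a minor, and since treewidth is minor-monotone, tw(G) ≥ tw(K_{5}) = 4. Combining the bounds, tw(G) = 4.

Treewidth 4.
Bags: B1 = {a, c, d, h, i}  B2 = {c, d, f, h, i}  B3 = {c, d, g, h, i}  B4 = {b, c, d, h, i}  B5 = {c, d, e, h, i}
Tree: B1–B2, B2–B3, B3–B4, B4–B5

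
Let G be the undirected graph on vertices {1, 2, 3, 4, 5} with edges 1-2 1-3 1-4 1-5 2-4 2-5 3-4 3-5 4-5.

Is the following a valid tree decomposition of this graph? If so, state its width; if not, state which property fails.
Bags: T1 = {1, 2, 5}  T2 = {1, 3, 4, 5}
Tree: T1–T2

No — edge (4,2) lies in no bag.

A tree decomposition must satisfy three properties: every vertex lies in some bag; for every edge, both endpoints lie together in some bag; and for every vertex, the bags containing it form a connected subtree. Here edge (4,2) lies in no bag, so the decomposition is invalid.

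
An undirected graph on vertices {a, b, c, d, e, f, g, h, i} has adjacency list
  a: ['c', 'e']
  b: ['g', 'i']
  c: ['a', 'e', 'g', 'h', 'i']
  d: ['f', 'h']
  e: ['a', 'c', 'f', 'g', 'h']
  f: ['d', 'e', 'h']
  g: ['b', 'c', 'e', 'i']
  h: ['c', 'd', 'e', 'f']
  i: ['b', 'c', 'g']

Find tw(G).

A width-2 tree decomposition is:
Bags: B1 = {c, e, h}  B2 = {e, f, h}  B3 = {a, c, e}  B4 = {c, e, g}  B5 = {d, f, h}  B6 = {c, g, i}  B7 = {b, g, i}
Tree: B1–B2, B1–B3, B1–B4, B2–B5, B4–B6, B6–B7
Every bag has size at most 3, so the width is 3 − 1 = 2 and tw(G) ≤ 2. For the lower bound, the 3 vertices {d, f, h} are pairwise adjacent, and any tree decomposition puts a clique entirely inside one bag — forcing width ≥ 2. Therefore the treewidth is 2.

2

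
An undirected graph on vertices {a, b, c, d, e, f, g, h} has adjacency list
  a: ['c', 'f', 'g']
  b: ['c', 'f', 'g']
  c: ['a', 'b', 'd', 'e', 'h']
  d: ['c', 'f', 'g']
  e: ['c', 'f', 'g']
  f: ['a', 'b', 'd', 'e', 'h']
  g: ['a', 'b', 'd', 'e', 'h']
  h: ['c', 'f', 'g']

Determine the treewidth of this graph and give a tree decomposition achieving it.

Treewidth 3.
Bags: B1 = {c, e, f, g}  B2 = {c, d, f, g}  B3 = {a, c, f, g}  B4 = {b, c, f, g}  B5 = {c, f, g, h}
Tree: B1–B2, B2–B3, B3–B4, B4–B5

The largest bag has 4 vertices, giving width 3; this decomposition certifies tw(G) ≤ 3. For the lower bound: the 4 vertex sets {e,g}, {d,f}, {c}, {a} are disjoint, each induces a connected subgraph, and every pair is joined by at least one edge of G. Contracting each set to a single vertex therefore yields K_{4} as a minor, and since treewidth is minor-monotone, tw(G) ≥ tw(K_{4}) = 3. Combining the bounds, tw(G) = 3.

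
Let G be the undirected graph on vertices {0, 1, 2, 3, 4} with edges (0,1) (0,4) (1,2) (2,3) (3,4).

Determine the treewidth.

A width-2 tree decomposition is:
Bags: B1 = {1, 2, 3}  B2 = {1, 3, 4}  B3 = {0, 1, 4}
Tree: B1–B2, B2–B3
The largest bag has 3 vertices, giving width 2; this decomposition certifies tw(G) ≤ 2. For the lower bound, G contains the cycle 1–2–3–4–0–1, so G is not a forest; only forests have treewidth ≤ 1, hence tw(G) ≥ 2. Hence tw(G) = 2 exactly.

2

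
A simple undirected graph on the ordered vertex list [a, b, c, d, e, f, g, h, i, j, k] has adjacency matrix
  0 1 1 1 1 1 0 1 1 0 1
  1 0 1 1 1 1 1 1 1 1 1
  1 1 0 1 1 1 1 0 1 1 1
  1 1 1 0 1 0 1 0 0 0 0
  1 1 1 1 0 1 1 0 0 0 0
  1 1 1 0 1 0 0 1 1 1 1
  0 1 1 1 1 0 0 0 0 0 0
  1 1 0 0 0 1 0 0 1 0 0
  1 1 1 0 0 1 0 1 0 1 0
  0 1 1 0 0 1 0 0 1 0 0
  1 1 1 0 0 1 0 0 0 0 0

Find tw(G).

4

A width-4 tree decomposition is:
Bags: B1 = {a, b, c, f, i}  B2 = {a, b, c, e, f}  B3 = {b, c, f, i, j}  B4 = {a, b, c, d, e}  B5 = {a, b, c, f, k}  B6 = {b, c, d, e, g}  B7 = {a, b, f, h, i}
Tree: B1–B2, B1–B3, B2–B4, B1–B5, B4–B6, B1–B7
Each bag holds 5 vertices, so the decomposition has width 4, which upper-bounds the treewidth. On the other hand G contains the 5-clique {a, b, f, h, i}. A clique must lie in a single bag of any decomposition, so no decomposition can have width below 4. Therefore the treewidth is 4.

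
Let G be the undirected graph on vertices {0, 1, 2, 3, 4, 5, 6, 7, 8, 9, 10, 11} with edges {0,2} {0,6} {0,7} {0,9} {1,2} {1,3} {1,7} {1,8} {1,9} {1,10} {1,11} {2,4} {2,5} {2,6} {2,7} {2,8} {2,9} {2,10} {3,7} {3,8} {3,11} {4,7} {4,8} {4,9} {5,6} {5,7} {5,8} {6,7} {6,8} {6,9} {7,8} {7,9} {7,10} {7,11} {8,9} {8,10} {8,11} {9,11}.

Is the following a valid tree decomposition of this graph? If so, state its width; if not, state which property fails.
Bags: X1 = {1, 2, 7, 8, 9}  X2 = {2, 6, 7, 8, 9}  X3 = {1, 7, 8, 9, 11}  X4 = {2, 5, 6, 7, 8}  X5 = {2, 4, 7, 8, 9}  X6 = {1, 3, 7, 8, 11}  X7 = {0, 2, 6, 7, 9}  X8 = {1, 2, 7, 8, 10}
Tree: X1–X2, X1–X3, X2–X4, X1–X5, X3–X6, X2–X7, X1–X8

Yes; width 4.

Vertex coverage: the bags together contain {0, 1, 2, 3, 4, 5, 6, 7, 8, 9, 10, 11}, the full vertex set. Edge coverage: each edge of G has both endpoints in at least one bag. Running intersection: for every vertex, the bags containing it form a connected subtree. All three properties hold, so this is a valid tree decomposition of width max|bag| − 1 = 4, and hence tw(G) ≤ 4.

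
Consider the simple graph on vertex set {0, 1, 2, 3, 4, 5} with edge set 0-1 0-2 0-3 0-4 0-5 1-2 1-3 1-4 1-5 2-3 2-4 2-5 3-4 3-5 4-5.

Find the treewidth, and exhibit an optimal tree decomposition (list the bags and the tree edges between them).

Treewidth 5.
One optimal decomposition is:
Bags: B1 = {0, 1, 2, 3, 4, 5}
Tree: (single bag)

With just one bag of size 6, the width is 6 − 1 = 5, so tw(G) ≤ 5. Conversely, {0, 1, 2, 3, 4, 5} is a clique of size 6, and the vertices of any clique must share a bag in every tree decomposition; so some bag has ≥ 6 vertices and tw(G) ≥ 5. Combining the bounds, tw(G) = 5.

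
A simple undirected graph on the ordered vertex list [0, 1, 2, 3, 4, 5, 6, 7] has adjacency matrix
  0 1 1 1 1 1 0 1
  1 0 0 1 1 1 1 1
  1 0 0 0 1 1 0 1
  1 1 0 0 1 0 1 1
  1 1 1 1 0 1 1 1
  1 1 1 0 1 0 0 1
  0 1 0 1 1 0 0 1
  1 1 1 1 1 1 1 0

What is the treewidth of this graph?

4

A width-4 tree decomposition is:
Bags: B1 = {0, 1, 3, 4, 7}  B2 = {1, 3, 4, 6, 7}  B3 = {0, 1, 4, 5, 7}  B4 = {0, 2, 4, 5, 7}
Tree: B1–B2, B1–B3, B3–B4
Every bag has size at most 5, so the width is 5 − 1 = 4 and tw(G) ≤ 4. On the other hand G contains the 5-clique {0, 1, 3, 4, 7}. A clique must lie in a single bag of any decomposition, so no decomposition can have width below 4. Hence tw(G) = 4 exactly.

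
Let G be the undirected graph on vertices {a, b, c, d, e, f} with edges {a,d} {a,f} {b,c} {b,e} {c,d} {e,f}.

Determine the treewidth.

A width-2 tree decomposition is:
Bags: B1 = {b, c, e}  B2 = {c, d, e}  B3 = {a, d, e}  B4 = {a, e, f}
Tree: B1–B2, B2–B3, B3–B4
The largest bag has 3 vertices, giving width 2; this decomposition certifies tw(G) ≤ 2. The edges e–b–c–d–a–f–e form a cycle, so G is not a tree and its treewidth is at least 2. Combining the bounds, tw(G) = 2.

2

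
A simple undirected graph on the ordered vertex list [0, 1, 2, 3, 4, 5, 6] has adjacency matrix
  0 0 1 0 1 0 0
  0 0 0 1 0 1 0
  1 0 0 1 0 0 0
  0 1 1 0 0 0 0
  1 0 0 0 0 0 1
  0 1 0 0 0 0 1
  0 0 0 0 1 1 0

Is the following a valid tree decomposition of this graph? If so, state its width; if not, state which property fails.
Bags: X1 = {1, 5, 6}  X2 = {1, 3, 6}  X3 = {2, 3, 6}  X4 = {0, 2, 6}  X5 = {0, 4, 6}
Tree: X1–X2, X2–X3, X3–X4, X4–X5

Vertex coverage: the bags together contain {0, 1, 2, 3, 4, 5, 6}, the full vertex set. Edge coverage: each edge of G has both endpoints in at least one bag. Running intersection: for every vertex, the bags containing it form a connected subtree. All three properties hold, so this is a valid tree decomposition of width max|bag| − 1 = 2, and hence tw(G) ≤ 2.

Yes; width 2.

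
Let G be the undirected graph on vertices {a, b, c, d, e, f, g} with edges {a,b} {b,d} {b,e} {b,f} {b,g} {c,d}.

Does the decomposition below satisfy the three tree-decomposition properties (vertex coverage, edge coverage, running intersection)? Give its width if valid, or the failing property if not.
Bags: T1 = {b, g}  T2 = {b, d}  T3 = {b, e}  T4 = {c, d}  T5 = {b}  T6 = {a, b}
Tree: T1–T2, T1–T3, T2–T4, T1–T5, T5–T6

No — vertex f appears in no bag.

A tree decomposition must satisfy three properties: every vertex lies in some bag; for every edge, both endpoints lie together in some bag; and for every vertex, the bags containing it form a connected subtree. Here vertex f appears in no bag, so the decomposition is invalid.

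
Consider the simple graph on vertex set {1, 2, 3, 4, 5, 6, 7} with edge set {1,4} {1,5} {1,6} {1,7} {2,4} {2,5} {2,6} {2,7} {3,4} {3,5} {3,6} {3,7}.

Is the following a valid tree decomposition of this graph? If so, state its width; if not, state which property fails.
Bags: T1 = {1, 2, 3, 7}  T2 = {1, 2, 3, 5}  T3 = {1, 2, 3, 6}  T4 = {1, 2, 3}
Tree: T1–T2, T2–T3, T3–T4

A tree decomposition must satisfy three properties: every vertex lies in some bag; for every edge, both endpoints lie together in some bag; and for every vertex, the bags containing it form a connected subtree. Here vertex 4 appears in no bag, so the decomposition is invalid.

No — vertex 4 appears in no bag.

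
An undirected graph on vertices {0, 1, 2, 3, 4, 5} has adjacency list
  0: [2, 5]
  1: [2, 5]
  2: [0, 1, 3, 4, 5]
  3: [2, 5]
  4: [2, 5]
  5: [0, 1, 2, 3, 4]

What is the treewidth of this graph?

2

A width-2 tree decomposition is:
Bags: B1 = {0, 2, 5}  B2 = {2, 4, 5}  B3 = {2, 3, 5}  B4 = {1, 2, 5}
Tree: B1–B2, B1–B3, B1–B4
Every bag has size at most 3, so the width is 3 − 1 = 2 and tw(G) ≤ 2. Conversely, {0, 2, 5} is a clique of size 3, and the vertices of any clique must share a bag in every tree decomposition; so some bag has ≥ 3 vertices and tw(G) ≥ 2. Therefore the treewidth is 2.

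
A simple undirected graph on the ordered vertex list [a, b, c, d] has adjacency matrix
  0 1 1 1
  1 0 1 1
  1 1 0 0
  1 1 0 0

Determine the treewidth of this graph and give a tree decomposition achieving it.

The largest bag has 3 vertices, giving width 2; this decomposition certifies tw(G) ≤ 2. For the lower bound, the 3 vertices {a, b, d} are pairwise adjacent, and any tree decomposition puts a clique entirely inside one bag — forcing width ≥ 2. Combining the bounds, tw(G) = 2.

Treewidth 2.
One such decomposition:
Bags: B1 = {a, b, c}  B2 = {a, b, d}
Tree: B1–B2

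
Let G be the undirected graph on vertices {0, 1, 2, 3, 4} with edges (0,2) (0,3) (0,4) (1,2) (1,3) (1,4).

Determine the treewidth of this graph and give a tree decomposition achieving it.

The largest bag has 3 vertices, giving width 2; this decomposition certifies tw(G) ≤ 2. Since 3–0–4–1–3 is a cycle in G, G is not acyclic. Forests are exactly the graphs of treewidth ≤ 1, so tw(G) ≥ 2. Therefore the treewidth is 2.

Treewidth 2.
One such decomposition:
Bags: B1 = {0, 1, 3}  B2 = {0, 1, 4}  B3 = {0, 1, 2}
Tree: B1–B2, B2–B3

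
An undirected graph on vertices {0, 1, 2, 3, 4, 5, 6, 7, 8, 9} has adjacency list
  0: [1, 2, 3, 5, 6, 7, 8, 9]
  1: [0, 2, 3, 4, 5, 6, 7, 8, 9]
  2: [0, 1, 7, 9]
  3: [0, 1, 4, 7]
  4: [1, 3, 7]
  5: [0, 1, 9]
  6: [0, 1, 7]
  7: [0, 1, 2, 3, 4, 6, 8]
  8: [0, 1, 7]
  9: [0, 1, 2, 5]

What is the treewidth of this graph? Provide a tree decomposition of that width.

Treewidth 3.
One such decomposition:
Bags: B1 = {0, 1, 2, 9}  B2 = {0, 1, 2, 7}  B3 = {0, 1, 6, 7}  B4 = {0, 1, 3, 7}  B5 = {0, 1, 5, 9}  B6 = {1, 3, 4, 7}  B7 = {0, 1, 7, 8}
Tree: B1–B2, B2–B3, B3–B4, B1–B5, B4–B6, B3–B7

Each bag holds 4 vertices, so the decomposition has width 3, which upper-bounds the treewidth. On the other hand G contains the 4-clique {0, 1, 2, 9}. A clique must lie in a single bag of any decomposition, so no decomposition can have width below 3. Combining the bounds, tw(G) = 3.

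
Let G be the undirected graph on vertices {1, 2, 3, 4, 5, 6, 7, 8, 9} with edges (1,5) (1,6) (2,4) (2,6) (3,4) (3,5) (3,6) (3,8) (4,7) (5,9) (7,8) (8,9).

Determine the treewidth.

3

A width-3 tree decomposition is:
Bags: B1 = {4, 7, 8, 9}  B2 = {3, 4, 8, 9}  B3 = {3, 4, 5, 9}  B4 = {2, 3, 4, 5}  B5 = {2, 3, 5, 6}  B6 = {1, 2, 5, 6}
Tree: B1–B2, B2–B3, B3–B4, B4–B5, B5–B6
Each bag holds 4 vertices, so the decomposition has width 3, which upper-bounds the treewidth. For the lower bound: the 4 vertex sets {7,8,9}, {4}, {3}, {1,2,5,6} are disjoint, each induces a connected subgraph, and every pair is joined by at least one edge of G. Contracting each set to a single vertex therefore yields K_{4} as a minor, and since treewidth is minor-monotone, tw(G) ≥ tw(K_{4}) = 3. Combining the bounds, tw(G) = 3.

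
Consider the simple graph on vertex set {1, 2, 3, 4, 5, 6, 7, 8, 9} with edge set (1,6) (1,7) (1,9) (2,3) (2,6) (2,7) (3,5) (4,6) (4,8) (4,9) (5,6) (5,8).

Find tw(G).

3

A width-3 tree decomposition is:
Bags: B1 = {1, 4, 8, 9}  B2 = {1, 4, 6, 8}  B3 = {1, 5, 6, 8}  B4 = {1, 5, 6, 7}  B5 = {2, 5, 6, 7}  B6 = {2, 3, 5, 7}
Tree: B1–B2, B2–B3, B3–B4, B4–B5, B5–B6
The largest bag has 4 vertices, giving width 3; this decomposition certifies tw(G) ≤ 3. For the lower bound: the 4 vertex sets {4,8,9}, {1}, {6}, {2,3,5,7} are disjoint, each induces a connected subgraph, and every pair is joined by at least one edge of G. Contracting each set to a single vertex therefore yields K_{4} as a minor, and since treewidth is minor-monotone, tw(G) ≥ tw(K_{4}) = 3. Therefore the treewidth is 3.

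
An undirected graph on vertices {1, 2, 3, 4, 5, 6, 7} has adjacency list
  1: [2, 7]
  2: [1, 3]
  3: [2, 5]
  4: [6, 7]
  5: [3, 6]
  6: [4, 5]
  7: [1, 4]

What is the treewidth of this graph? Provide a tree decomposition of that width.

Every bag has size at most 3, so the width is 3 − 1 = 2 and tw(G) ≤ 2. For the lower bound, G contains the cycle 1–7–4–6–5–3–2–1, so G is not a forest; only forests have treewidth ≤ 1, hence tw(G) ≥ 2. Combining the bounds, tw(G) = 2.

Treewidth 2.
Bags: B1 = {1, 4, 7}  B2 = {1, 4, 6}  B3 = {1, 5, 6}  B4 = {1, 3, 5}  B5 = {1, 2, 3}
Tree: B1–B2, B2–B3, B3–B4, B4–B5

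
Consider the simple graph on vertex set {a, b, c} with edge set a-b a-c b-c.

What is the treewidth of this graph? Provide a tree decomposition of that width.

A single bag containing all 3 vertices is trivially a valid decomposition of width 2. For the lower bound, the 3 vertices {a, b, c} are pairwise adjacent, and any tree decomposition puts a clique entirely inside one bag — forcing width ≥ 2. Hence tw(G) = 2 exactly.

Treewidth 2.
One such decomposition:
Bags: B1 = {a, b, c}
Tree: (single bag)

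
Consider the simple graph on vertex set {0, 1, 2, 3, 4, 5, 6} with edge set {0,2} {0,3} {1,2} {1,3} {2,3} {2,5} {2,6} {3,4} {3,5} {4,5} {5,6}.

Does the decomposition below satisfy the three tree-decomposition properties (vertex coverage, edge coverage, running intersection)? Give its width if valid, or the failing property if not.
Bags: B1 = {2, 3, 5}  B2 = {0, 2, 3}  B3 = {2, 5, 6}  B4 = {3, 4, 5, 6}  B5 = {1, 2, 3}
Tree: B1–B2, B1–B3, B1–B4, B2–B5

A tree decomposition must satisfy three properties: every vertex lies in some bag; for every edge, both endpoints lie together in some bag; and for every vertex, the bags containing it form a connected subtree. Here bags containing vertex 6 are not connected in the tree, so the decomposition is invalid.

No — bags containing vertex 6 are not connected in the tree.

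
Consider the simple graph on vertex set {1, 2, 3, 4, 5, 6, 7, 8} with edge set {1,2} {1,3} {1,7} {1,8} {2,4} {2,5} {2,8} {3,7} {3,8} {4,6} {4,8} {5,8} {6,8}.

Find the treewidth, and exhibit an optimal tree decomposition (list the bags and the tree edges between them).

Treewidth 2.
One such decomposition:
Bags: B1 = {1, 2, 8}  B2 = {2, 4, 8}  B3 = {4, 6, 8}  B4 = {1, 3, 8}  B5 = {2, 5, 8}  B6 = {1, 3, 7}
Tree: B1–B2, B2–B3, B1–B4, B1–B5, B4–B6

Each bag holds 3 vertices, so the decomposition has width 2, which upper-bounds the treewidth. For the lower bound, the 3 vertices {1, 2, 8} are pairwise adjacent, and any tree decomposition puts a clique entirely inside one bag — forcing width ≥ 2. Hence tw(G) = 2 exactly.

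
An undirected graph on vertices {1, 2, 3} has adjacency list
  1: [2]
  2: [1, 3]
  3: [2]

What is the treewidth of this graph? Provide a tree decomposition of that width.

Each bag holds 2 vertices, so the decomposition has width 1, which upper-bounds the treewidth. Any graph with an edge has treewidth ≥ 1, and G has the edge 2–3. The upper and lower bounds meet at 1, so that is the treewidth.

Treewidth 1.
One optimal decomposition is:
Bags: B1 = {2, 3}  B2 = {1, 2}
Tree: B1–B2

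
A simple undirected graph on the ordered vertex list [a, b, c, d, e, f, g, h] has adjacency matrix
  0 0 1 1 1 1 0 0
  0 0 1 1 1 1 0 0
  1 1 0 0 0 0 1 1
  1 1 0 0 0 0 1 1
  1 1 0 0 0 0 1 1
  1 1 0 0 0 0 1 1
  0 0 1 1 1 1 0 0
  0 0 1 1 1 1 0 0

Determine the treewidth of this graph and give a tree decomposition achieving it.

Every bag has size at most 5, so the width is 5 − 1 = 4 and tw(G) ≤ 4. For the lower bound: the 5 vertex sets {e,h}, {b,d}, {a,c}, {g}, {f} are disjoint, each induces a connected subgraph, and every pair is joined by at least one edge of G. Contracting each set to a single vertex therefore yields K_{5} as a minor, and since treewidth is minor-monotone, tw(G) ≥ tw(K_{5}) = 4. Combining the bounds, tw(G) = 4.

Treewidth 4.
One optimal decomposition is:
Bags: B1 = {a, b, e, g, h}  B2 = {a, b, d, g, h}  B3 = {a, b, c, g, h}  B4 = {a, b, f, g, h}
Tree: B1–B2, B2–B3, B3–B4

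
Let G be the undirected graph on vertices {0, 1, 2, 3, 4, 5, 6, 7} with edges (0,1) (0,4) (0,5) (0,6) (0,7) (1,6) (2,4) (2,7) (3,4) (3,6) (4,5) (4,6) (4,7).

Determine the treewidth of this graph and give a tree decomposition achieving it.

Treewidth 2.
One optimal decomposition is:
Bags: B1 = {0, 4, 7}  B2 = {0, 4, 6}  B3 = {3, 4, 6}  B4 = {2, 4, 7}  B5 = {0, 1, 6}  B6 = {0, 4, 5}
Tree: B1–B2, B2–B3, B1–B4, B2–B5, B1–B6

The largest bag has 3 vertices, giving width 2; this decomposition certifies tw(G) ≤ 2. Conversely, {0, 1, 6} is a clique of size 3, and the vertices of any clique must share a bag in every tree decomposition; so some bag has ≥ 3 vertices and tw(G) ≥ 2. Hence tw(G) = 2 exactly.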